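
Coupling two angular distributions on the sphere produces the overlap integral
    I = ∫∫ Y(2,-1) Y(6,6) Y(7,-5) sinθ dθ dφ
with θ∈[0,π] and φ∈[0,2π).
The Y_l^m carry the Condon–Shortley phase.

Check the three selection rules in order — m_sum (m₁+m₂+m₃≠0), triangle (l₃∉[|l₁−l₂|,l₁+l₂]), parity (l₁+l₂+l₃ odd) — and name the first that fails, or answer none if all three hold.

azimuthal sum: -1 + 6 − 5 = 0  ✓
4 ≤ 7 ≤ 8 (triangle on l)  ✓
L = 2 + 6 + 7 = 15 (odd)  ✗

parity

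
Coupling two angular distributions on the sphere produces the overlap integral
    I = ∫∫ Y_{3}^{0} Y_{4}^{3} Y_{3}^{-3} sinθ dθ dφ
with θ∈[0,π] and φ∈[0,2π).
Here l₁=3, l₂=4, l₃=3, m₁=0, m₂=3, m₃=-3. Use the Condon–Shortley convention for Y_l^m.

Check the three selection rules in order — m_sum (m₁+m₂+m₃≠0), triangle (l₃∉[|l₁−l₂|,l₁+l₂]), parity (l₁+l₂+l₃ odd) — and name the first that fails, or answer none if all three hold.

none

m₁+m₂+m₃ = 0 + 3 − 3 = 0  ✓
triangle: |3−4|=1 ≤ l₃=3 ≤ 3+4=7  ✓
parity: l₁+l₂+l₃ = 10 is even  ✓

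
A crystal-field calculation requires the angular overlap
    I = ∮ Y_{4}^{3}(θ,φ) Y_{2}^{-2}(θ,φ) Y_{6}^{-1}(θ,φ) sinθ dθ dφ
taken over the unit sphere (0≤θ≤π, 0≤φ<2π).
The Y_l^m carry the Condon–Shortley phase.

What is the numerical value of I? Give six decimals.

Rules hold: Σm=0, L=12 even, 2≤6≤6.
N = 9·5·13 = 585
Δ = 0!·8!·4!/13! = 1/6435
Racah Σ t=0..0: t=0:+1/2304 = 1/2304
⇒ 3j(4 2 6; 0 0 0)² = 5/143, sgn +1
Racah Σ t=0..0: t=0:+1/120960 = 1/120960
⇒ 3j(4 2 6; 3 -2 -1)² = 1/1287, sgn -1
4πI² = N·(3j₀)²·(3jₘ)² = 25/1573
I = -1·√(0.0158932/4π) = -0.03556319

-0.035563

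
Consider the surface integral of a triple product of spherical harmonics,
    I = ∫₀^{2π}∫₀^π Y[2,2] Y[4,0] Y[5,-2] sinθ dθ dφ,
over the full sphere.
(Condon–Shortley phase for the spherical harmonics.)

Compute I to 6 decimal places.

0.000000

l₁+l₂+l₃=11 is odd: 3j(l;000)=0 ⇒ I=0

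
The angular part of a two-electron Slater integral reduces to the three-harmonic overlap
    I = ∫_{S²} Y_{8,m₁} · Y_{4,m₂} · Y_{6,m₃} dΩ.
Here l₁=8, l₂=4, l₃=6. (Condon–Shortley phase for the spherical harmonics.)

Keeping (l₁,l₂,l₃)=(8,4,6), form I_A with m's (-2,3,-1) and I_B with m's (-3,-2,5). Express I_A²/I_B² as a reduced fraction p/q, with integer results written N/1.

115934/64009

Shared (l₁,l₂,l₃)=(8,4,6): N and (l;000)² cancel in I_A²/I_B².
A: Δ = 6!·10!·2!/19! = 1/23279256; Racah Σ t=5..6: t=5:−1/3456000 t=6:+1/12441600 = -13/62208000; ⇒ 3j(8 4 6; -2 3 -1)² = 637/42636, sgn +1
B: Δ = 6!·10!·2!/19! = 1/23279256; Racah Σ t=1..2: t=1:−1/435456000 t=2:+1/34836480 = 23/870912000; ⇒ 3j(8 4 6; -3 -2 5)² = 5819/705432, sgn -1
I_A²/I_B² = (637/42636)/(5819/705432) = 115934/64009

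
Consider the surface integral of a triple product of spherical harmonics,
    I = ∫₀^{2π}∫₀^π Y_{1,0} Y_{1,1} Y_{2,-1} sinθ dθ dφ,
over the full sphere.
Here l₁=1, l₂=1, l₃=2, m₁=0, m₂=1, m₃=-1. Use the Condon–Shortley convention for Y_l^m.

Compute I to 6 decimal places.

-0.218510

m-sum 0 ✓  L=4 even ✓  0≤2≤2 ✓
Π(2lᵢ+1) = 3×3×5 = 45
triangle coeff Δ(1,1,2) = 1/30
Σ_t [0,0]: t=0:+1/1 = 1/1
(3j)²=2/15 [(1 1 2; 0 0 0)], sign=+1
Σ_t [0,0]: t=0:+1/2 = 1/2
(3j)²=1/10 [(1 1 2; 0 1 -1)], sign=-1
⇒ 4πI² = 3/5
I = (-1)√(3/5/(4π)) = -0.21850969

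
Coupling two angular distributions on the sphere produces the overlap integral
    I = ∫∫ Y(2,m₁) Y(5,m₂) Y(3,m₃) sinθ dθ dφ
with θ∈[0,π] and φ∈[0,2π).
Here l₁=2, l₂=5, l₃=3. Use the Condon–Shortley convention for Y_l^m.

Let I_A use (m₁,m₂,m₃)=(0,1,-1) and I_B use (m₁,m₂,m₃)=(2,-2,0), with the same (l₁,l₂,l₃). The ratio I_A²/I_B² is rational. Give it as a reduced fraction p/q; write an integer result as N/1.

18/7

Same 2,5,3: normalisation and zero-m 3j drop out of the ratio.
A: Δ: 4! 0! 6! / 11! → 1/2310; sum: t=2:+1/192 = 1/192; 3j²(2 5 3; 0 1 -1) = Δ·Π!·Σ² = 3/77  (sign +1)
B: Δ: 4! 0! 6! / 11! → 1/2310; sum: t=0:+1/864 = 1/864; 3j²(2 5 3; 2 -2 0) = Δ·Π!·Σ² = 1/66  (sign -1)
I_A²/I_B² = (3/77)/(1/66) = 18/7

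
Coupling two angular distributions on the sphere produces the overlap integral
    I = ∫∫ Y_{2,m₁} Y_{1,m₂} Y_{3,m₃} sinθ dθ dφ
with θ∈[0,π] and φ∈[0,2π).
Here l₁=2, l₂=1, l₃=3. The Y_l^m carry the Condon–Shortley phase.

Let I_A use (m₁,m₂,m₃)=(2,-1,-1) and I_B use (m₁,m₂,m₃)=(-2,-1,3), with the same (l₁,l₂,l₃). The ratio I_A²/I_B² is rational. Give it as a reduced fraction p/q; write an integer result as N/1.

1/15

Same 2,1,3: normalisation and zero-m 3j drop out of the ratio.
A: Δ: 0! 4! 2! / 7! → 1/105; sum: t=0:+1/48 = 1/48; 3j²(2 1 3; 2 -1 -1) = Δ·Π!·Σ² = 1/105  (sign +1)
B: Δ: 0! 4! 2! / 7! → 1/105; sum: t=0:+1/48 = 1/48; 3j²(2 1 3; -2 -1 3) = Δ·Π!·Σ² = 1/7  (sign +1)
I_A²/I_B² = (1/105)/(1/7) = 1/15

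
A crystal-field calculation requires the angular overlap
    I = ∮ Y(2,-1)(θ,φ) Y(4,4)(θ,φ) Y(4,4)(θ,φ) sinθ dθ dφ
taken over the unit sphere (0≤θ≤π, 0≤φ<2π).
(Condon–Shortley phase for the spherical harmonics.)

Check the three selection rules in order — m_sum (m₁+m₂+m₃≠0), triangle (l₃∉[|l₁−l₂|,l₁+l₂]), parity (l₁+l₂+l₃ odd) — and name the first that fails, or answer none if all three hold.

m₁+m₂+m₃ = -1 + 4 + 4 = 7  ✗
triangle: |2−4|=2 ≤ l₃=4 ≤ 2+4=6
parity: l₁+l₂+l₃ = 10 is even

m_sum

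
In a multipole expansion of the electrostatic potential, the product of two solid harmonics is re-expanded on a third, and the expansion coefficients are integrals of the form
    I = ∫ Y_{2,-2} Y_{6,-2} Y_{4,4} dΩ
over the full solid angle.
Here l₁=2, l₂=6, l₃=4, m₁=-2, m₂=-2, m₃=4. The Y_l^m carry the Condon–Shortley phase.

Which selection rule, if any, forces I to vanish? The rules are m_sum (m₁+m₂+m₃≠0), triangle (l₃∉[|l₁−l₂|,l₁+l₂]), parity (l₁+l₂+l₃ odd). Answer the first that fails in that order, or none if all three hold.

none

azimuthal sum: -2 − 2 + 4 = 0  ✓
4 ≤ 4 ≤ 8 (triangle on l)  ✓
L = 2 + 6 + 4 = 12 (even)  ✓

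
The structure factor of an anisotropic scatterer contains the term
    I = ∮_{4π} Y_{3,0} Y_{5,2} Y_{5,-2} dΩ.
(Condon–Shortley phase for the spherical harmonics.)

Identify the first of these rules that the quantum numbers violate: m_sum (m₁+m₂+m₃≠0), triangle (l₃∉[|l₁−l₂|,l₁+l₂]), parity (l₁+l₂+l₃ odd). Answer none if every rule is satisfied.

parity

azimuthal sum: 0 + 2 − 2 = 0  ✓
2 ≤ 5 ≤ 8 (triangle on l)  ✓
L = 3 + 5 + 5 = 13 (odd)  ✗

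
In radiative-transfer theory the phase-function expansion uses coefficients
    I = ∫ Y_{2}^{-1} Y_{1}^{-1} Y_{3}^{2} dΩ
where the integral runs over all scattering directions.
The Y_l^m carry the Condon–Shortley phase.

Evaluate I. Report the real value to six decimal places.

m-sum 0 ✓  L=6 even ✓  1≤3≤3 ✓
Π(2lᵢ+1) = 5×3×7 = 105
triangle coeff Δ(2,1,3) = 1/105
Σ_t [0,0]: t=0:+1/4 = 1/4
(3j)²=3/35 [(2 1 3; 0 0 0)], sign=-1
Σ_t [0,0]: t=0:+1/12 = 1/12
(3j)²=2/21 [(2 1 3; -1 -1 2)], sign=-1
⇒ 4πI² = 6/7
I = (+1)√(6/7/(4π)) = 0.26116903

0.261169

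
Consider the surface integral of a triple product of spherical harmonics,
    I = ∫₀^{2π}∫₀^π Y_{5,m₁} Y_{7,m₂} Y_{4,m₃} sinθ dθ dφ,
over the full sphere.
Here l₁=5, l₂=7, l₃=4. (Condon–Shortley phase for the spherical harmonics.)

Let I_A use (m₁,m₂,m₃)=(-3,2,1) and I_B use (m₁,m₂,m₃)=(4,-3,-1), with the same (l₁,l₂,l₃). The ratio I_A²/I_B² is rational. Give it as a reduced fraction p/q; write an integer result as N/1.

26569/38025

l's match ⇒ only the (l;m) 3-j factors differ between A and B.
A: triangle coeff Δ(5,7,4) = 1/6126120; Σ_t [6,8]: t=6:+1/103680 t=7:−1/241920 t=8:+1/9676800 = 163/29030400; (3j)²=26569/2042040 [(5 7 4; -3 2 1)], sign=-1
B: triangle coeff Δ(5,7,4) = 1/6126120; Σ_t [0,1]: t=0:+1/1935360 t=1:−1/362880 = -13/5806080; (3j)²=195/10472 [(5 7 4; 4 -3 -1)], sign=+1
I_A²/I_B² = (26569/2042040)/(195/10472) = 26569/38025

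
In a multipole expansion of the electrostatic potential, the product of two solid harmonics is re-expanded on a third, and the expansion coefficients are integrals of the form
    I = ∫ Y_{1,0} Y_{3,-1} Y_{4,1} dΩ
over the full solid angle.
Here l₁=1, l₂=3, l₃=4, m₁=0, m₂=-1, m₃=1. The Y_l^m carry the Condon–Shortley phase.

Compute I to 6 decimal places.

-0.238414

Checks pass: Σm=0; 8 even; l₃=4∈[2,4].
(2·1+1)(2·3+1)(2·4+1) = 189
Δ: 0! 2! 6! / 9! → 1/252
sum: t=0:+1/36 = 1/36
3j²(1 3 4; 0 0 0) = Δ·Π!·Σ² = 4/63  (sign +1)
sum: t=0:+1/48 = 1/48
3j²(1 3 4; 0 -1 1) = Δ·Π!·Σ² = 5/84  (sign -1)
combine: 4πI² = 189·4/63·5/84 = 5/7
take √, sign -1: I = -0.23841361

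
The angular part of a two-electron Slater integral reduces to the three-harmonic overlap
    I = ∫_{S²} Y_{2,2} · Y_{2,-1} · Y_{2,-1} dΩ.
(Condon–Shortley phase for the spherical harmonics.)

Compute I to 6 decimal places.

0.220728

m-sum 0 ✓  L=6 even ✓  0≤2≤4 ✓
Π(2lᵢ+1) = 5×5×5 = 125
triangle coeff Δ(2,2,2) = 1/630
Σ_t [0,2]: t=0:+1/8 t=1:−1/1 t=2:+1/8 = -3/4
(3j)²=2/35 [(2 2 2; 0 0 0)], sign=-1
Σ_t [0,0]: t=0:+1/4 = 1/4
(3j)²=3/35 [(2 2 2; 2 -1 -1)], sign=-1
⇒ 4πI² = 30/49
I = (+1)√(30/49/(4π)) = 0.22072812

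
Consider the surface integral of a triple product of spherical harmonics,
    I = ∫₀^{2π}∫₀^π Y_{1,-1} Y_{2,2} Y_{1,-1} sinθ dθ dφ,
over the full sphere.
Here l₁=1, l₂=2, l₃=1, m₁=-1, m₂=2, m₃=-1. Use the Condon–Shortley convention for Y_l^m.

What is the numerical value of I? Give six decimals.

Rules hold: Σm=0, L=4 even, 1≤1≤3.
N = 3·5·3 = 45
Δ = 2!·0!·2!/5! = 1/30
Racah Σ t=1..1: t=1:−1/1 = -1/1
⇒ 3j(1 2 1; 0 0 0)² = 2/15, sgn +1
Racah Σ t=2..2: t=2:+1/4 = 1/4
⇒ 3j(1 2 1; -1 2 -1)² = 1/5, sgn +1
4πI² = N·(3j₀)²·(3jₘ)² = 6/5
I = +1·√(1.2/4π) = 0.30901936

0.309019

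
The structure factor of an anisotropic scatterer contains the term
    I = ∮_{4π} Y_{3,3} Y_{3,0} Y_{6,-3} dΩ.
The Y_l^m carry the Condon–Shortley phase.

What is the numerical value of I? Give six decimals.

-0.108647

Rules hold: Σm=0, L=12 even, 0≤6≤6.
N = 7·7·13 = 637
Δ = 0!·6!·6!/13! = 1/12012
Racah Σ t=0..0: t=0:+1/1296 = 1/1296
⇒ 3j(3 3 6; 0 0 0)² = 100/3003, sgn +1
Racah Σ t=0..0: t=0:+1/25920 = 1/25920
⇒ 3j(3 3 6; 3 0 -3)² = 1/143, sgn -1
4πI² = N·(3j₀)²·(3jₘ)² = 700/4719
I = -1·√(0.148337/4π) = -0.10864734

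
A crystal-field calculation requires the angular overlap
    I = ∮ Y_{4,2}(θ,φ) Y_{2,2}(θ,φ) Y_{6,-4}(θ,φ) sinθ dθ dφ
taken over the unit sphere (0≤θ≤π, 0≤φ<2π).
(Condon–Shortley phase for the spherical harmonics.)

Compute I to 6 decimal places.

0.230476

m-sum 0 ✓  L=12 even ✓  2≤6≤6 ✓
Π(2lᵢ+1) = 9×5×13 = 585
triangle coeff Δ(4,2,6) = 1/6435
Σ_t [0,0]: t=0:+1/2304 = 1/2304
(3j)²=5/143 [(4 2 6; 0 0 0)], sign=+1
Σ_t [0,0]: t=0:+1/34560 = 1/34560
(3j)²=14/429 [(4 2 6; 2 2 -4)], sign=+1
⇒ 4πI² = 1050/1573
I = (+1)√(1050/1573/(4π)) = 0.23047581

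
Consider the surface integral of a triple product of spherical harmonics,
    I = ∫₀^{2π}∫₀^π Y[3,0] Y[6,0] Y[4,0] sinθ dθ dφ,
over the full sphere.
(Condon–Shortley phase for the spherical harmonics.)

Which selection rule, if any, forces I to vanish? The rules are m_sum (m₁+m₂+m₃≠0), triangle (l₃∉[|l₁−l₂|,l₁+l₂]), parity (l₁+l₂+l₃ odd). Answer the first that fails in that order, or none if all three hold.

parity

m₁+m₂+m₃ = 0 + 0 + 0 = 0  ✓
triangle: |3−6|=3 ≤ l₃=4 ≤ 3+6=9  ✓
parity: l₁+l₂+l₃ = 13 is odd  ✗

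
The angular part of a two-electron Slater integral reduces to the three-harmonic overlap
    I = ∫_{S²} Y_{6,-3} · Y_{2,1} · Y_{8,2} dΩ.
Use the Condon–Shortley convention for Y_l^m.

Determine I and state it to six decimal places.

m-sum 0 ✓  L=16 even ✓  4≤8≤8 ✓
Π(2lᵢ+1) = 13×5×17 = 1105
triangle coeff Δ(6,2,8) = 1/30940
Σ_t [0,0]: t=0:+1/2073600 = 1/2073600
(3j)²=28/1105 [(6 2 8; 0 0 0)], sign=+1
Σ_t [0,0]: t=0:+1/13063680 = 1/13063680
(3j)²=10/1547 [(6 2 8; -3 1 2)], sign=+1
⇒ 4πI² = 40/221
I = (+1)√(40/221/(4π)) = 0.12001318

0.120013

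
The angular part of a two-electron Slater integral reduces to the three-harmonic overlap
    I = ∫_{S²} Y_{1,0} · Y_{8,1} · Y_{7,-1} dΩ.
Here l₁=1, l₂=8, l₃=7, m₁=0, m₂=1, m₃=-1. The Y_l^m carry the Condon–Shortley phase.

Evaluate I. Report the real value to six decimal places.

Checks pass: Σm=0; 16 even; l₃=7∈[7,9].
(2·1+1)(2·8+1)(2·7+1) = 765
Δ: 2! 0! 14! / 17! → 1/2040
sum: t=1:−1/25401600 = -1/25401600
3j²(1 8 7; 0 0 0) = Δ·Π!·Σ² = 8/255  (sign +1)
sum: t=1:−1/29030400 = -1/29030400
3j²(1 8 7; 0 1 -1) = Δ·Π!·Σ² = 21/680  (sign -1)
combine: 4πI² = 765·8/255·21/680 = 63/85
take √, sign -1: I = -0.24285994

-0.242860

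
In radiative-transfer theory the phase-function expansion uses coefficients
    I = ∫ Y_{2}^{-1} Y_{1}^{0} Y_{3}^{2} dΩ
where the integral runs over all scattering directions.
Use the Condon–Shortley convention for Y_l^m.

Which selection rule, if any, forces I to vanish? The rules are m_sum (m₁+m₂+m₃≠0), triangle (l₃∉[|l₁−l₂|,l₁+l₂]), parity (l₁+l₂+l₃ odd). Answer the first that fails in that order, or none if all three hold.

m₁+m₂+m₃ = -1 + 0 + 2 = 1  ✗
triangle: |2−1|=1 ≤ l₃=3 ≤ 2+1=3
parity: l₁+l₂+l₃ = 6 is even

m_sum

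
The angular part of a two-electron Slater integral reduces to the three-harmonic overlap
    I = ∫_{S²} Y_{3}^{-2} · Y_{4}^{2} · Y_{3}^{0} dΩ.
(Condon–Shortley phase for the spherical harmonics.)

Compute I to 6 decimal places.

-0.044418

Rules hold: Σm=0, L=10 even, 1≤3≤7.
N = 7·9·7 = 441
Δ = 4!·2!·4!/11! = 1/34650
Racah Σ t=1..3: t=1:−1/72 t=2:+1/16 t=3:−1/72 = 5/144
⇒ 3j(3 4 3; 0 0 0)² = 2/77, sgn -1
Racah Σ t=3..4: t=3:−1/72 t=4:+1/96 = -1/288
⇒ 3j(3 4 3; -2 2 0)² = 1/462, sgn +1
4πI² = N·(3j₀)²·(3jₘ)² = 3/121
I = -1·√(0.0247934/4π) = -0.04441841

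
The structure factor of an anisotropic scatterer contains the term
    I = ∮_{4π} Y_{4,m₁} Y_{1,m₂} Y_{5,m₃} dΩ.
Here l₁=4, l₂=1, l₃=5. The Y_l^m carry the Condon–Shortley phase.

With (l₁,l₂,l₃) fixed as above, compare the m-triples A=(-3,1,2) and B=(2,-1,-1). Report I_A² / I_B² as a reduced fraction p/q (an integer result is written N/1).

1/2

Shared (l₁,l₂,l₃)=(4,1,5): N and (l;000)² cancel in I_A²/I_B².
A: Δ = 0!·8!·2!/11! = 1/495; Racah Σ t=0..0: t=0:+1/10080 = 1/10080; ⇒ 3j(4 1 5; -3 1 2)² = 1/165, sgn -1
B: Δ = 0!·8!·2!/11! = 1/495; Racah Σ t=0..0: t=0:+1/2880 = 1/2880; ⇒ 3j(4 1 5; 2 -1 -1)² = 2/165, sgn +1
I_A²/I_B² = (1/165)/(2/165) = 1/2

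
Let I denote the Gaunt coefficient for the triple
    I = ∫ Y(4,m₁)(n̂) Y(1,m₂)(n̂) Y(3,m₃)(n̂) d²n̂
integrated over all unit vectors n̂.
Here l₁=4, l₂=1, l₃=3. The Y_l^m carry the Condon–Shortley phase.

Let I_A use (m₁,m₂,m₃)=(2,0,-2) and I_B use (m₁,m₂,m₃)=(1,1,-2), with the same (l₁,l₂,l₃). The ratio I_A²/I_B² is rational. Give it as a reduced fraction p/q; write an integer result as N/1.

l's match ⇒ only the (l;m) 3-j factors differ between A and B.
A: triangle coeff Δ(4,1,3) = 1/252; Σ_t [1,1]: t=1:−1/120 = -1/120; (3j)²=1/21 [(4 1 3; 2 0 -2)], sign=+1
B: triangle coeff Δ(4,1,3) = 1/252; Σ_t [2,2]: t=2:+1/240 = 1/240; (3j)²=1/84 [(4 1 3; 1 1 -2)], sign=-1
I_A²/I_B² = (1/21)/(1/84) = 4/1

4/1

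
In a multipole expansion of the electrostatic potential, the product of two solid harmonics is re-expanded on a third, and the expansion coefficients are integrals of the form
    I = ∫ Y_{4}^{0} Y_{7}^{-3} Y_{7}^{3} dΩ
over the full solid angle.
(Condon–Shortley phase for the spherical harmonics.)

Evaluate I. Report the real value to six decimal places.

m-sum 0 ✓  L=18 even ✓  3≤7≤11 ✓
Π(2lᵢ+1) = 9×15×15 = 2025
triangle coeff Δ(4,7,7) = 1/58198140
Σ_t [0,4]: t=0:+1/17418240 t=1:−1/622080 t=2:+1/230400 t=3:−1/622080 t=4:+1/17418240 = 1/806400
(3j)²=2268/230945 [(4 7 7; 0 0 0)], sign=-1
Σ_t [0,4]: t=0:+1/9953280 t=1:−1/1088640 t=2:+1/1290240 t=3:−1/13063680 t=4:+1/2090188800 = -83/696729600
(3j)²=6889/6466460 [(4 7 7; 0 -3 3)], sign=-1
⇒ 4πI² = 45198729/2133423721
I = (+1)√(45198729/2133423721/(4π)) = 0.04106006

0.041060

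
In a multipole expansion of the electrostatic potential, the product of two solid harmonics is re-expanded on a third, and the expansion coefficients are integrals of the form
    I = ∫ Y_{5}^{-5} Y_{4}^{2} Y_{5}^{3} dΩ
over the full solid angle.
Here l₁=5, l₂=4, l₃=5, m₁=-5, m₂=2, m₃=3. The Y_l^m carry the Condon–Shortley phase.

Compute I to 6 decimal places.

Rules hold: Σm=0, L=14 even, 1≤5≤9.
N = 11·9·11 = 1089
Δ = 4!·6!·4!/15! = 1/3153150
Racah Σ t=0..4: t=0:+1/69120 t=1:−1/1728 t=2:+1/576 t=3:−1/1728 t=4:+1/69120 = 7/11520
⇒ 3j(5 4 5; 0 0 0)² = 2/143, sgn -1
Racah Σ t=4..4: t=4:+1/69120 = 1/69120
⇒ 3j(5 4 5; -5 2 3)² = 4/143, sgn +1
4πI² = N·(3j₀)²·(3jₘ)² = 72/169
I = -1·√(0.426036/4π) = -0.18412721

-0.184127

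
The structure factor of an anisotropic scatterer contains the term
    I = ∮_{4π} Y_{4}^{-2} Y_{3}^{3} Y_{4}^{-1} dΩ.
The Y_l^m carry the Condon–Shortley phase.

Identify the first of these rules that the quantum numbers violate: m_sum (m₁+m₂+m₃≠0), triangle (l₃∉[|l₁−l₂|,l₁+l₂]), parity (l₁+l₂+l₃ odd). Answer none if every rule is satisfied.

azimuthal sum: -2 + 3 − 1 = 0  ✓
1 ≤ 4 ≤ 7 (triangle on l)  ✓
L = 4 + 3 + 4 = 11 (odd)  ✗

parity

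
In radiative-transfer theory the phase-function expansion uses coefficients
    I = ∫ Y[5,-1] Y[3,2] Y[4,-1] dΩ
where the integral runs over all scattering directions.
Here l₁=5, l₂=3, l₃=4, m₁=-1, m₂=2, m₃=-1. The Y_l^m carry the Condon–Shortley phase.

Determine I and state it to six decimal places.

0.138239

Checks pass: Σm=0; 12 even; l₃=4∈[2,8].
(2·5+1)(2·3+1)(2·4+1) = 693
Δ: 4! 6! 2! / 13! → 1/180180
sum: t=1:−1/576 t=2:+1/144 t=3:−1/576 = 1/288
3j²(5 3 4; 0 0 0) = Δ·Π!·Σ² = 20/1001  (sign +1)
sum: t=3:−1/432 t=4:+1/1152 = -5/3456
3j²(5 3 4; -1 2 -1) = Δ·Π!·Σ² = 625/36036  (sign +1)
combine: 4πI² = 693·20/1001·625/36036 = 3125/13013
take √, sign +1: I = 0.13823925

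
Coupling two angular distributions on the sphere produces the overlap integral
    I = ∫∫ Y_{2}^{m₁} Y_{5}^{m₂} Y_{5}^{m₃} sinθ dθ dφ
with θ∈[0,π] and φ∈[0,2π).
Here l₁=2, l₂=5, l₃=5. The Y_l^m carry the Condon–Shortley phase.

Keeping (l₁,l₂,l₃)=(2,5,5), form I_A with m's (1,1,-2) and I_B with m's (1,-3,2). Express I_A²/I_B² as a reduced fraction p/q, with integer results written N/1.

21/50

l's match ⇒ only the (l;m) 3-j factors differ between A and B.
A: triangle coeff Δ(2,5,5) = 1/38610; Σ_t [0,1]: t=0:+1/2880 t=1:−1/1440 = -1/2880; (3j)²=7/715 [(2 5 5; 1 1 -2)], sign=+1
B: triangle coeff Δ(2,5,5) = 1/38610; Σ_t [0,1]: t=0:+1/2880 t=1:−1/10080 = 1/4032; (3j)²=10/429 [(2 5 5; 1 -3 2)], sign=-1
I_A²/I_B² = (7/715)/(10/429) = 21/50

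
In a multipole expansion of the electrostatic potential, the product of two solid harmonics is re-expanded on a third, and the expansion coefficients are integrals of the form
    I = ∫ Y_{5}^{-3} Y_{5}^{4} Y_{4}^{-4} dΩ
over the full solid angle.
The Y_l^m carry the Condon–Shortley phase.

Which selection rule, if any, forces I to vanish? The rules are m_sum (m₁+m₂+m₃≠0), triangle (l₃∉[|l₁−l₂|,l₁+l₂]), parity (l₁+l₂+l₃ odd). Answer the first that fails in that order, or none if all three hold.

azimuthal sum: -3 + 4 − 4 = -3  ✗
0 ≤ 4 ≤ 10 (triangle on l)
L = 5 + 5 + 4 = 14 (even)

m_sum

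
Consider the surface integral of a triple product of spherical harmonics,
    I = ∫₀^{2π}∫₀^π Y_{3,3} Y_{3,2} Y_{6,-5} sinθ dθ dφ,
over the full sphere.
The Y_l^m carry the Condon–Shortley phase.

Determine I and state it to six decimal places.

-0.254801

Rules hold: Σm=0, L=12 even, 0≤6≤6.
N = 7·7·13 = 637
Δ = 0!·6!·6!/13! = 1/12012
Racah Σ t=0..0: t=0:+1/1296 = 1/1296
⇒ 3j(3 3 6; 0 0 0)² = 100/3003, sgn +1
Racah Σ t=0..0: t=0:+1/86400 = 1/86400
⇒ 3j(3 3 6; 3 2 -5)² = 1/26, sgn -1
4πI² = N·(3j₀)²·(3jₘ)² = 350/429
I = -1·√(0.815851/4π) = -0.25480060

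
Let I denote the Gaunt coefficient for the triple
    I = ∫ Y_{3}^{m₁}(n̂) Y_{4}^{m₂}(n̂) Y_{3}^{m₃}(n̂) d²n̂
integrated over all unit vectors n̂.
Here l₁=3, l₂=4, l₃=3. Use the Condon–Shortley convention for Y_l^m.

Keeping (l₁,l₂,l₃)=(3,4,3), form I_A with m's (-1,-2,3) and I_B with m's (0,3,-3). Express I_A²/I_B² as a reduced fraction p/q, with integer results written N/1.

l's match ⇒ only the (l;m) 3-j factors differ between A and B.
A: triangle coeff Δ(3,4,3) = 1/34650; Σ_t [2,2]: t=2:+1/192 = 1/192; (3j)²=3/77 [(3 4 3; -1 -2 3)], sign=+1
B: triangle coeff Δ(3,4,3) = 1/34650; Σ_t [3,3]: t=3:−1/288 = -1/288; (3j)²=1/22 [(3 4 3; 0 3 -3)], sign=-1
I_A²/I_B² = (3/77)/(1/22) = 6/7

6/7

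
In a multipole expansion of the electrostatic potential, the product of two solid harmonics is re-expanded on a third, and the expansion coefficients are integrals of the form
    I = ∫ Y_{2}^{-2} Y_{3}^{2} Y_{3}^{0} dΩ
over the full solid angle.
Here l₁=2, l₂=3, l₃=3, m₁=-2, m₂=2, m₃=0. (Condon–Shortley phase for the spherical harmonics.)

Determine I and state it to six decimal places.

m-sum 0 ✓  L=8 even ✓  1≤3≤5 ✓
Π(2lᵢ+1) = 5×7×7 = 245
triangle coeff Δ(2,3,3) = 1/3780
Σ_t [0,2]: t=0:+1/24 t=1:−1/4 t=2:+1/24 = -1/6
(3j)²=4/105 [(2 3 3; 0 0 0)], sign=+1
Σ_t [2,2]: t=2:+1/24 = 1/24
(3j)²=1/21 [(2 3 3; -2 2 0)], sign=-1
⇒ 4πI² = 4/9
I = (-1)√(4/9/(4π)) = -0.18806319

-0.188063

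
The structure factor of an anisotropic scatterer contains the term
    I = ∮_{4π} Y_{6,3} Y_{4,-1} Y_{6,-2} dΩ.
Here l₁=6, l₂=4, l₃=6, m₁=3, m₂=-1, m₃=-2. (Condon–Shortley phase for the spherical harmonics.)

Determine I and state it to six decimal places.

-0.131554

m-sum 0 ✓  L=16 even ✓  2≤6≤10 ✓
Π(2lᵢ+1) = 13×9×13 = 1521
triangle coeff Δ(6,4,6) = 1/15315300
Σ_t [0,4]: t=0:+1/829440 t=1:−1/25920 t=2:+1/9216 t=3:−1/25920 t=4:+1/829440 = 7/207360
(3j)²=28/2431 [(6 4 6; 0 0 0)], sign=+1
Σ_t [0,3]: t=0:+1/103680 t=1:−1/34560 t=2:+1/120960 t=3:−1/5806080 = -13/1161216
(3j)²=65/5236 [(6 4 6; 3 -1 -2)], sign=-1
⇒ 4πI² = 7605/34969
I = (-1)√(7605/34969/(4π)) = -0.13155370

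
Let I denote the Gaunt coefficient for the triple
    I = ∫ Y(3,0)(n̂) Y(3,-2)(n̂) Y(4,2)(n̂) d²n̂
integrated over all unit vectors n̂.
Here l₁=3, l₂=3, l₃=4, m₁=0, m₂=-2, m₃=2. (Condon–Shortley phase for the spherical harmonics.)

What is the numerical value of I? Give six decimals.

Checks pass: Σm=0; 10 even; l₃=4∈[0,6].
(2·3+1)(2·3+1)(2·4+1) = 441
Δ: 2! 4! 4! / 11! → 1/34650
sum: t=0:+1/72 t=1:−1/16 t=2:+1/72 = -5/144
3j²(3 3 4; 0 0 0) = Δ·Π!·Σ² = 2/77  (sign -1)
sum: t=0:+1/72 t=1:−1/96 = 1/288
3j²(3 3 4; 0 -2 2) = Δ·Π!·Σ² = 1/462  (sign +1)
combine: 4πI² = 441·2/77·1/462 = 3/121
take √, sign -1: I = -0.04441841

-0.044418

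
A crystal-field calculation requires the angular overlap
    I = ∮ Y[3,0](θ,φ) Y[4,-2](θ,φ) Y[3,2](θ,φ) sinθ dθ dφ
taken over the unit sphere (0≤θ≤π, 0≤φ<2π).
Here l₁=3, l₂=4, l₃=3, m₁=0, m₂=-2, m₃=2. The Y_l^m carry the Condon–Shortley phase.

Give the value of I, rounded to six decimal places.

m-sum 0 ✓  L=10 even ✓  1≤3≤7 ✓
Π(2lᵢ+1) = 7×9×7 = 441
triangle coeff Δ(3,4,3) = 1/34650
Σ_t [1,3]: t=1:−1/72 t=2:+1/16 t=3:−1/72 = 5/144
(3j)²=2/77 [(3 4 3; 0 0 0)], sign=-1
Σ_t [1,2]: t=1:−1/72 t=2:+1/96 = -1/288
(3j)²=1/462 [(3 4 3; 0 -2 2)], sign=+1
⇒ 4πI² = 3/121
I = (-1)√(3/121/(4π)) = -0.04441841

-0.044418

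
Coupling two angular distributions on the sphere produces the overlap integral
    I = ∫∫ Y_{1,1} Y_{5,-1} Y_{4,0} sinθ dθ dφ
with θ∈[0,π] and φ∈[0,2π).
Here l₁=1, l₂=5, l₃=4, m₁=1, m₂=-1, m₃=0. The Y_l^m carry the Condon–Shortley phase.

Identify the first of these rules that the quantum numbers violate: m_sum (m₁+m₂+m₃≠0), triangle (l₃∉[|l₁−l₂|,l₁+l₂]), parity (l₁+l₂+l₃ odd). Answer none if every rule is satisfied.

none

m₁+m₂+m₃ = 1 − 1 + 0 = 0  ✓
triangle: |1−5|=4 ≤ l₃=4 ≤ 1+5=6  ✓
parity: l₁+l₂+l₃ = 10 is even  ✓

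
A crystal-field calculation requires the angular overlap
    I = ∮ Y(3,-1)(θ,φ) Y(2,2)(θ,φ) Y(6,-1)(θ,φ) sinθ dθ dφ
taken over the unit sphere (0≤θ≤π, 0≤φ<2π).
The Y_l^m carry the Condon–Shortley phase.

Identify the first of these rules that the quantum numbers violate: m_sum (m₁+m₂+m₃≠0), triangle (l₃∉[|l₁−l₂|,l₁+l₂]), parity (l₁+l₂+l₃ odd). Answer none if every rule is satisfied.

azimuthal sum: -1 + 2 − 1 = 0  ✓
1 ≤ 6 ≤ 5 (triangle on l)  ✗
L = 3 + 2 + 6 = 11 (odd)

triangle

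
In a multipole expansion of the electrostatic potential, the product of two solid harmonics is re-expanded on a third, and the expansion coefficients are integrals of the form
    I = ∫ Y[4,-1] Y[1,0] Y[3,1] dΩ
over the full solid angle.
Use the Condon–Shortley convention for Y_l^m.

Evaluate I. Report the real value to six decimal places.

m-sum 0 ✓  L=8 even ✓  3≤3≤5 ✓
Π(2lᵢ+1) = 9×3×7 = 189
triangle coeff Δ(4,1,3) = 1/252
Σ_t [1,1]: t=1:−1/36 = -1/36
(3j)²=4/63 [(4 1 3; 0 0 0)], sign=+1
Σ_t [1,1]: t=1:−1/48 = -1/48
(3j)²=5/84 [(4 1 3; -1 0 1)], sign=-1
⇒ 4πI² = 5/7
I = (-1)√(5/7/(4π)) = -0.23841361

-0.238414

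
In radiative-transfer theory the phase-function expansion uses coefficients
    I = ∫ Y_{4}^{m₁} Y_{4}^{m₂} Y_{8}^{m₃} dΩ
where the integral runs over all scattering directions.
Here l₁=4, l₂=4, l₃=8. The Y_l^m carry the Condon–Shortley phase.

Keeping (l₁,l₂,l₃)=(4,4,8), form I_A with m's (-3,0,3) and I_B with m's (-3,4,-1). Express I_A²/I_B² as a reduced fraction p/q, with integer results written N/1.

550/3

Shared (l₁,l₂,l₃)=(4,4,8): N and (l;000)² cancel in I_A²/I_B².
A: Δ = 0!·8!·8!/17! = 1/218790; Racah Σ t=0..0: t=0:+1/2903040 = 1/2903040; ⇒ 3j(4 4 8; -3 0 3)² = 5/663, sgn -1
B: Δ = 0!·8!·8!/17! = 1/218790; Racah Σ t=0..0: t=0:+1/203212800 = 1/203212800; ⇒ 3j(4 4 8; -3 4 -1)² = 1/24310, sgn -1
I_A²/I_B² = (5/663)/(1/24310) = 550/3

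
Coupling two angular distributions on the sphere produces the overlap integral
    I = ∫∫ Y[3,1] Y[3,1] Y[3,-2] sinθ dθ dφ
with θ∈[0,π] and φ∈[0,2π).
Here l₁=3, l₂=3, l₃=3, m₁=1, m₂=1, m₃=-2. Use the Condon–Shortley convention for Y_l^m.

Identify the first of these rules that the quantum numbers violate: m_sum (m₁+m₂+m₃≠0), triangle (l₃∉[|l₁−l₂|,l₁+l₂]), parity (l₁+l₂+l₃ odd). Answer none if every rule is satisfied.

parity

m₁+m₂+m₃ = 1 + 1 − 2 = 0  ✓
triangle: |3−3|=0 ≤ l₃=3 ≤ 3+3=6  ✓
parity: l₁+l₂+l₃ = 9 is odd  ✗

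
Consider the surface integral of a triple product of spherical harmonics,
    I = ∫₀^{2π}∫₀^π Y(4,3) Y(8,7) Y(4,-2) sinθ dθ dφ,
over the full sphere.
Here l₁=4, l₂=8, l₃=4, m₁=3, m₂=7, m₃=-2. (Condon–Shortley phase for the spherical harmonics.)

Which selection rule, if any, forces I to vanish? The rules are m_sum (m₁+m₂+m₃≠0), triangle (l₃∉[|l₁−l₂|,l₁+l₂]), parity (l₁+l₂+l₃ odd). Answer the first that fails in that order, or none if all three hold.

m_sum

m₁+m₂+m₃ = 3 + 7 − 2 = 8  ✗
triangle: |4−8|=4 ≤ l₃=4 ≤ 4+8=12
parity: l₁+l₂+l₃ = 16 is even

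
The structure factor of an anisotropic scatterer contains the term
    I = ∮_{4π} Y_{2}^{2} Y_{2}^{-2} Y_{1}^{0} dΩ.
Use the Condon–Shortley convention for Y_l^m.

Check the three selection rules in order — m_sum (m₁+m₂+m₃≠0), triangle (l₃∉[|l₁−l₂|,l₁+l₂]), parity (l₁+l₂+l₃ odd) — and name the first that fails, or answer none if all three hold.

parity

azimuthal sum: 2 − 2 + 0 = 0  ✓
0 ≤ 1 ≤ 4 (triangle on l)  ✓
L = 2 + 2 + 1 = 5 (odd)  ✗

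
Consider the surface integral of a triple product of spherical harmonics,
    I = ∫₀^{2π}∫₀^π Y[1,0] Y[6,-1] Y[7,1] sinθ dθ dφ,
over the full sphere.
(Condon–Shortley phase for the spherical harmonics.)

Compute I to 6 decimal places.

-0.242415

Rules hold: Σm=0, L=14 even, 5≤7≤7.
N = 3·13·15 = 585
Δ = 0!·2!·12!/15! = 1/1365
Racah Σ t=0..0: t=0:+1/518400 = 1/518400
⇒ 3j(1 6 7; 0 0 0)² = 7/195, sgn -1
Racah Σ t=0..0: t=0:+1/604800 = 1/604800
⇒ 3j(1 6 7; 0 -1 1)² = 16/455, sgn +1
4πI² = N·(3j₀)²·(3jₘ)² = 48/65
I = -1·√(0.738462/4π) = -0.24241473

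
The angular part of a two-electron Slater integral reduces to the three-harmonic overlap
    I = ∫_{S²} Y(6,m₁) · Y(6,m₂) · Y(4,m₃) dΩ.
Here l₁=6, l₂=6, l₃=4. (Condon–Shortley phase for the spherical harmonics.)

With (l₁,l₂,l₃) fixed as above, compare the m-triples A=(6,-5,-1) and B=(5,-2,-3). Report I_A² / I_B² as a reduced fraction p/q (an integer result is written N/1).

495/343

Same 6,6,4: normalisation and zero-m 3j drop out of the ratio.
A: Δ: 8! 4! 4! / 17! → 1/15315300; sum: t=0:+1/5806080 = 1/5806080; 3j²(6 6 4; 6 -5 -1) = Δ·Π!·Σ² = 165/6188  (sign -1)
B: Δ: 8! 4! 4! / 17! → 1/15315300; sum: t=0:+1/5806080 t=1:−1/725760 = -1/829440; 3j²(6 6 4; 5 -2 -3) = Δ·Π!·Σ² = 49/2652  (sign +1)
I_A²/I_B² = (165/6188)/(49/2652) = 495/343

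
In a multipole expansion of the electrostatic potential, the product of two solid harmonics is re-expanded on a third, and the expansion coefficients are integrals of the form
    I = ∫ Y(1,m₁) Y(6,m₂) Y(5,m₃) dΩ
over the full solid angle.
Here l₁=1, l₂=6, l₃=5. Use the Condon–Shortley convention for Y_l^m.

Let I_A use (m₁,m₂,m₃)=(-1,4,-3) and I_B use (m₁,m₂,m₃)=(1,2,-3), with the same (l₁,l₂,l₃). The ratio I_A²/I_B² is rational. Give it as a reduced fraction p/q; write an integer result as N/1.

Same 1,6,5: normalisation and zero-m 3j drop out of the ratio.
A: Δ: 2! 0! 10! / 13! → 1/858; sum: t=2:+1/161280 = 1/161280; 3j²(1 6 5; -1 4 -3) = Δ·Π!·Σ² = 15/286  (sign +1)
B: Δ: 2! 0! 10! / 13! → 1/858; sum: t=0:+1/161280 = 1/161280; 3j²(1 6 5; 1 2 -3) = Δ·Π!·Σ² = 1/143  (sign +1)
I_A²/I_B² = (15/286)/(1/143) = 15/2

15/2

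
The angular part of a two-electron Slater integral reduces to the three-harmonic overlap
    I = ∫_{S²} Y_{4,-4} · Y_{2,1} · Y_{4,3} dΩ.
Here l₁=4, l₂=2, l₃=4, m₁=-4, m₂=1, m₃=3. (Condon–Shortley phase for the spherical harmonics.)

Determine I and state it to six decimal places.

Rules hold: Σm=0, L=10 even, 2≤4≤6.
N = 9·5·9 = 405
Δ = 2!·6!·2!/11! = 1/13860
Racah Σ t=0..2: t=0:+1/192 t=1:−1/36 t=2:+1/192 = -5/288
⇒ 3j(4 2 4; 0 0 0)² = 20/693, sgn -1
Racah Σ t=2..2: t=2:+1/1440 = 1/1440
⇒ 3j(4 2 4; -4 1 3)² = 7/165, sgn -1
4πI² = N·(3j₀)²·(3jₘ)² = 60/121
I = +1·√(0.495868/4π) = 0.19864517

0.198645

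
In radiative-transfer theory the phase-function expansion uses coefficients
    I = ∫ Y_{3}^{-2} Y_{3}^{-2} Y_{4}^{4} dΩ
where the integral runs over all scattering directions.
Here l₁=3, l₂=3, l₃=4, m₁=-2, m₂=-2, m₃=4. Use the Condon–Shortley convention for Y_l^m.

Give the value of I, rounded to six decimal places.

Checks pass: Σm=0; 10 even; l₃=4∈[0,6].
(2·3+1)(2·3+1)(2·4+1) = 441
Δ: 2! 4! 4! / 11! → 1/34650
sum: t=0:+1/72 t=1:−1/16 t=2:+1/72 = -5/144
3j²(3 3 4; 0 0 0) = Δ·Π!·Σ² = 2/77  (sign -1)
sum: t=1:−1/576 = -1/576
3j²(3 3 4; -2 -2 4) = Δ·Π!·Σ² = 5/99  (sign -1)
combine: 4πI² = 441·2/77·5/99 = 70/121
take √, sign +1: I = 0.21456131

0.214561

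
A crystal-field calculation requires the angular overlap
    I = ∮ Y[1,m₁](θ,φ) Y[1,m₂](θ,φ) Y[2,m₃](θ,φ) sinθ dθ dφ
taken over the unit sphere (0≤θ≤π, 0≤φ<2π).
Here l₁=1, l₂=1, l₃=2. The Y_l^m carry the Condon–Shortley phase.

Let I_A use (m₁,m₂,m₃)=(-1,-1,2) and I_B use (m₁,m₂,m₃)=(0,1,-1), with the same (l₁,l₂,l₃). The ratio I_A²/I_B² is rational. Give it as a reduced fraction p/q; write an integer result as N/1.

Same 1,1,2: normalisation and zero-m 3j drop out of the ratio.
A: Δ: 0! 2! 2! / 5! → 1/30; sum: t=0:+1/4 = 1/4; 3j²(1 1 2; -1 -1 2) = Δ·Π!·Σ² = 1/5  (sign +1)
B: Δ: 0! 2! 2! / 5! → 1/30; sum: t=0:+1/2 = 1/2; 3j²(1 1 2; 0 1 -1) = Δ·Π!·Σ² = 1/10  (sign -1)
I_A²/I_B² = (1/5)/(1/10) = 2/1

2/1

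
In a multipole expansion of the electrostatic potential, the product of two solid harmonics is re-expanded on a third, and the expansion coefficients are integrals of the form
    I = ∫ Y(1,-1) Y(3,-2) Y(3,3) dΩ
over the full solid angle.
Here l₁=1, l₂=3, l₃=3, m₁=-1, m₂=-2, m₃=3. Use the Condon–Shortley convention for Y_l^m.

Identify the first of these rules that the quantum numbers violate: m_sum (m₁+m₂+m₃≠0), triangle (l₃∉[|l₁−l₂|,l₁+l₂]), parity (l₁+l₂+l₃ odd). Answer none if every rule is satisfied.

m₁+m₂+m₃ = -1 − 2 + 3 = 0  ✓
triangle: |1−3|=2 ≤ l₃=3 ≤ 1+3=4  ✓
parity: l₁+l₂+l₃ = 7 is odd  ✗

parity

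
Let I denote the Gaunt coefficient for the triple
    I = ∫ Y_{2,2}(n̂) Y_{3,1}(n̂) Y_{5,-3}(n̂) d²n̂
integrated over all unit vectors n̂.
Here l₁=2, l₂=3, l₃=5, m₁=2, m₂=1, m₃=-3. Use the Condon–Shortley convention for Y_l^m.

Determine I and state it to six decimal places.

Rules hold: Σm=0, L=10 even, 1≤5≤5.
N = 5·7·11 = 385
Δ = 0!·4!·6!/11! = 1/2310
Racah Σ t=0..0: t=0:+1/144 = 1/144
⇒ 3j(2 3 5; 0 0 0)² = 10/231, sgn -1
Racah Σ t=0..0: t=0:+1/1152 = 1/1152
⇒ 3j(2 3 5; 2 1 -3)² = 1/33, sgn +1
4πI² = N·(3j₀)²·(3jₘ)² = 50/99
I = -1·√(0.505051/4π) = -0.20047604

-0.200476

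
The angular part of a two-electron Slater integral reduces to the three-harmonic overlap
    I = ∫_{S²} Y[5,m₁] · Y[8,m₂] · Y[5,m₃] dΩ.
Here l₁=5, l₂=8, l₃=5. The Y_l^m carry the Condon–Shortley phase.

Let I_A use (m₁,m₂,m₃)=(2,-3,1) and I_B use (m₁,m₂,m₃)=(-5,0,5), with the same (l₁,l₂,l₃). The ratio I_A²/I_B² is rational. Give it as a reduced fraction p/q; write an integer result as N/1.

594/5

Shared (l₁,l₂,l₃)=(5,8,5): N and (l;000)² cancel in I_A²/I_B².
A: Δ = 8!·2!·8!/19! = 1/37413090; Racah Σ t=1..3: t=1:−1/5806080 t=2:+1/1036800 t=3:−1/2073600 = 1/3225600; ⇒ 3j(5 8 5; 2 -3 1)² = 27/4199, sgn +1
B: Δ = 8!·2!·8!/19! = 1/37413090; Racah Σ t=8..8: t=8:+1/3251404800 = 1/3251404800; ⇒ 3j(5 8 5; -5 0 5)² = 5/92378, sgn +1
I_A²/I_B² = (27/4199)/(5/92378) = 594/5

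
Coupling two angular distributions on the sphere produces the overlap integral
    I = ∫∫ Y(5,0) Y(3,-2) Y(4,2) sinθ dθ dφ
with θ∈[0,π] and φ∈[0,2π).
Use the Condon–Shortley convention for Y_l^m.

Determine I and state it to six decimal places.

-0.171327

Checks pass: Σm=0; 12 even; l₃=4∈[2,8].
(2·5+1)(2·3+1)(2·4+1) = 693
Δ: 4! 6! 2! / 13! → 1/180180
sum: t=1:−1/576 t=2:+1/144 t=3:−1/576 = 1/288
3j²(5 3 4; 0 0 0) = Δ·Π!·Σ² = 20/1001  (sign +1)
sum: t=0:+1/2880 t=1:−1/576 = -1/720
3j²(5 3 4; 0 -2 2) = Δ·Π!·Σ² = 80/3003  (sign -1)
combine: 4πI² = 693·20/1001·80/3003 = 4800/13013
take √, sign -1: I = -0.17132746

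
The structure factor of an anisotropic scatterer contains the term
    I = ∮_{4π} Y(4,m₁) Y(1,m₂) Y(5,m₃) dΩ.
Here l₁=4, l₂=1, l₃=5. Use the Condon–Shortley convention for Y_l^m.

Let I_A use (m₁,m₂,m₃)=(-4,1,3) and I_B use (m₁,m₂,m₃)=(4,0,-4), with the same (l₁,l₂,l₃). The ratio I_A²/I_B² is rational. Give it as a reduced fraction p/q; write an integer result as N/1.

Shared (l₁,l₂,l₃)=(4,1,5): N and (l;000)² cancel in I_A²/I_B².
A: Δ = 0!·8!·2!/11! = 1/495; Racah Σ t=0..0: t=0:+1/80640 = 1/80640; ⇒ 3j(4 1 5; -4 1 3)² = 1/495, sgn +1
B: Δ = 0!·8!·2!/11! = 1/495; Racah Σ t=0..0: t=0:+1/40320 = 1/40320; ⇒ 3j(4 1 5; 4 0 -4)² = 1/55, sgn -1
I_A²/I_B² = (1/495)/(1/55) = 1/9

1/9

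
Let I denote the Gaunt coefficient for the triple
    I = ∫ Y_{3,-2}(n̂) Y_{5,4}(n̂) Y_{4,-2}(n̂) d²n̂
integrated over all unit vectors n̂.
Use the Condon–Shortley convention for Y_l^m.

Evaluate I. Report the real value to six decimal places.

Rules hold: Σm=0, L=12 even, 2≤4≤8.
N = 7·11·9 = 693
Δ = 4!·2!·6!/13! = 1/180180
Racah Σ t=1..3: t=1:−1/576 t=2:+1/144 t=3:−1/576 = 1/288
⇒ 3j(3 5 4; 0 0 0)² = 20/1001, sgn +1
Racah Σ t=3..4: t=3:−1/8640 t=4:+1/2880 = 1/4320
⇒ 3j(3 5 4; -2 4 -2)² = 8/429, sgn +1
4πI² = N·(3j₀)²·(3jₘ)² = 480/1859
I = +1·√(0.258203/4π) = 0.14334284

0.143343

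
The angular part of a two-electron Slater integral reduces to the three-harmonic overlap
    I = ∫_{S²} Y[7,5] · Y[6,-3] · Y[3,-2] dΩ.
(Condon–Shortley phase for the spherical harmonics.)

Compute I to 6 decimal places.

m-sum 0 ✓  L=16 even ✓  1≤3≤13 ✓
Π(2lᵢ+1) = 15×13×7 = 1365
triangle coeff Δ(7,6,3) = 1/2042040
Σ_t [4,6]: t=4:+1/207360 t=5:−1/57600 t=6:+1/207360 = -1/129600
(3j)²=168/12155 [(7 6 3; 0 0 0)], sign=+1
Σ_t [1,2]: t=1:−1/4354560 t=2:+1/1935360 = 1/3483648
(3j)²=125/12376 [(7 6 3; 5 -3 -2)], sign=-1
⇒ 4πI² = 7875/41327
I = (-1)√(7875/41327/(4π)) = -0.12314121

-0.123141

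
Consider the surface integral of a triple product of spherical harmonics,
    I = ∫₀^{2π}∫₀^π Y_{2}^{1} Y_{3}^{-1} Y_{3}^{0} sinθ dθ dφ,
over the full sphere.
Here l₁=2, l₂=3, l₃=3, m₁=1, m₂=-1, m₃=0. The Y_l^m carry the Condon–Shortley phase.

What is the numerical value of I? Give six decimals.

-0.059471

m-sum 0 ✓  L=8 even ✓  1≤3≤5 ✓
Π(2lᵢ+1) = 5×7×7 = 245
triangle coeff Δ(2,3,3) = 1/3780
Σ_t [0,2]: t=0:+1/24 t=1:−1/4 t=2:+1/24 = -1/6
(3j)²=4/105 [(2 3 3; 0 0 0)], sign=+1
Σ_t [0,1]: t=0:+1/8 t=1:−1/12 = 1/24
(3j)²=1/210 [(2 3 3; 1 -1 0)], sign=-1
⇒ 4πI² = 2/45
I = (-1)√(2/45/(4π)) = -0.05947080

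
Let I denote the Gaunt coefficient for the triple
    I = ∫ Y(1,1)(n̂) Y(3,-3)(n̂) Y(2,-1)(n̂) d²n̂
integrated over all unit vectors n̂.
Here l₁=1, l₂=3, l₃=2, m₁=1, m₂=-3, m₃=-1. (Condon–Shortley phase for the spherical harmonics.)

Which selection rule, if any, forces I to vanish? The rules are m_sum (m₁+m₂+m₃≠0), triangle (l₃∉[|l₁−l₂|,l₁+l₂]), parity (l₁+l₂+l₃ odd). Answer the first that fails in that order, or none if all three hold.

m_sum

Σmᵢ = -3  ✗
l₃∈[|l₁−l₂|,l₁+l₂]=[2,4], have l₃=2
Σlᵢ = 6 ⇒ even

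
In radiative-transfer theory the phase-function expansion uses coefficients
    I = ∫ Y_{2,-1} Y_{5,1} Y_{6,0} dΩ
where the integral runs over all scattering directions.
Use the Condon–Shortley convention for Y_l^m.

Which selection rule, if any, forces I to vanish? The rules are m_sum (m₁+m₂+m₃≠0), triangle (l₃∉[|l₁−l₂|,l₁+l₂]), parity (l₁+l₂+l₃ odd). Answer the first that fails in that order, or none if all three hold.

parity

Σmᵢ = 0  ✓
l₃∈[|l₁−l₂|,l₁+l₂]=[3,7], have l₃=6  ✓
Σlᵢ = 13 ⇒ odd  ✗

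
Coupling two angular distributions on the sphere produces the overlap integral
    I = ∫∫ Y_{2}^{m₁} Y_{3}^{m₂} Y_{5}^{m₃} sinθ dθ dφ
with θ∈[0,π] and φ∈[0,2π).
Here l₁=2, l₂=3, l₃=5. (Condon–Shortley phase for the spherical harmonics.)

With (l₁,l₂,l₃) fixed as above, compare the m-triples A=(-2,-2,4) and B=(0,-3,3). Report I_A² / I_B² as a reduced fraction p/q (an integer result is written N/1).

9/2

Shared (l₁,l₂,l₃)=(2,3,5): N and (l;000)² cancel in I_A²/I_B².
A: Δ = 0!·4!·6!/11! = 1/2310; Racah Σ t=0..0: t=0:+1/2880 = 1/2880; ⇒ 3j(2 3 5; -2 -2 4)² = 3/55, sgn -1
B: Δ = 0!·4!·6!/11! = 1/2310; Racah Σ t=0..0: t=0:+1/2880 = 1/2880; ⇒ 3j(2 3 5; 0 -3 3)² = 2/165, sgn +1
I_A²/I_B² = (3/55)/(2/165) = 9/2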